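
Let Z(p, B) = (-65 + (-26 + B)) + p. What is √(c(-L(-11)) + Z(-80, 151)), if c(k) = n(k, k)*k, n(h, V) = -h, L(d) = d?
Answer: I*√141 ≈ 11.874*I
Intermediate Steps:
c(k) = -k² (c(k) = (-k)*k = -k²)
Z(p, B) = -91 + B + p (Z(p, B) = (-91 + B) + p = -91 + B + p)
√(c(-L(-11)) + Z(-80, 151)) = √(-(-1*(-11))² + (-91 + 151 - 80)) = √(-1*11² - 20) = √(-1*121 - 20) = √(-121 - 20) = √(-141) = I*√141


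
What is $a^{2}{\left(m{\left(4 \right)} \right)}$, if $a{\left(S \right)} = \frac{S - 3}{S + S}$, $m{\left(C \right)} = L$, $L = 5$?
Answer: $\frac{1}{25} \approx 0.04$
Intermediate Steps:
$m{\left(C \right)} = 5$
$a{\left(S \right)} = \frac{-3 + S}{2 S}$
$a^{2}{\left(m{\left(4 \right)} \right)} = \left(\frac{-3 + 5}{2 \cdot 5}\right)^{2} = \left(\frac{1}{2} \cdot \frac{1}{5} \cdot 2\right)^{2} = \left(\frac{1}{5}\right)^{2} = \frac{1}{25}$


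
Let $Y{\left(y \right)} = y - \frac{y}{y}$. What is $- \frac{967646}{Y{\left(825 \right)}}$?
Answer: $- \frac{483823}{412} \approx -1174.3$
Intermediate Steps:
$Y{\left(y \right)} = -1 + y$ ($Y{\left(y \right)} = y - 1 = -1 + y$)
$- \frac{967646}{Y{\left(825 \right)}} = - \frac{967646}{-1 + 825} = - \frac{967646}{824} = \left(-967646\right) \frac{1}{824} = - \frac{483823}{412}$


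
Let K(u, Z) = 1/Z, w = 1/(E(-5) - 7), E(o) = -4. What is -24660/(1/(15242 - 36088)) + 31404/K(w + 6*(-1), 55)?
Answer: 515789580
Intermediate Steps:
w = -1/11 (w = 1/(-4 - 7) = 1/(-11) = -1/11 ≈ -0.090909)
-24660/(1/(15242 - 36088)) + 31404/K(w + 6*(-1), 55) = -24660/(1/(15242 - 36088)) + 31404/(1/55) = -24660/(1/(-20846)) + 31404/(1/55) = -24660/(-1/20846) + 31404*55 = -24660*(-20846) + 1727220 = 514062360 + 1727220 = 515789580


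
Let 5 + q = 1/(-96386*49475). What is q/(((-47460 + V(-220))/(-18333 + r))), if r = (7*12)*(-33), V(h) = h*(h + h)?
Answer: 100643357575971/47057505449800 ≈ 2.1387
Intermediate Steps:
V(h) = 2*h² (V(h) = h*(2*h) = 2*h²)
q = -23843486751/4768697350 (q = -5 + 1/(-96386*49475) = -5 - 1/96386*1/49475 = -5 - 1/4768697350 = -23843486751/4768697350 ≈ -5.0000)
r = -2772 (r = 84*(-33) = -2772)
q/(((-47460 + V(-220))/(-18333 + r))) = -23843486751*(-18333 - 2772)/(-47460 + 2*(-220)²)/4768697350 = -23843486751*(-21105/(-47460 + 2*48400))/4768697350 = -23843486751*(-21105/(-47460 + 96800))/4768697350 = -23843486751/(4768697350*(49340*(-1/21105))) = -23843486751/(4768697350*(-9868/4221)) = -23843486751/4768697350*(-4221/9868) = 100643357575971/47057505449800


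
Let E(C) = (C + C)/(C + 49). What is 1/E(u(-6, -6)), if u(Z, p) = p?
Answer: -43/12 ≈ -3.5833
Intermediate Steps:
E(C) = 2*C/(49 + C) (E(C) = (2*C)/(49 + C) = 2*C/(49 + C))
1/E(u(-6, -6)) = 1/(2*(-6)/(49 - 6)) = 1/(2*(-6)/43) = 1/(2*(-6)*(1/43)) = 1/(-12/43) = -43/12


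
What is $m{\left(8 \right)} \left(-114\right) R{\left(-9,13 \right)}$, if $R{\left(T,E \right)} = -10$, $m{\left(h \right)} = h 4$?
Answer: $36480$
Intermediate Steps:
$m{\left(h \right)} = 4 h$
$m{\left(8 \right)} \left(-114\right) R{\left(-9,13 \right)} = 4 \cdot 8 \left(-114\right) \left(-10\right) = 32 \left(-114\right) \left(-10\right) = \left(-3648\right) \left(-10\right) = 36480$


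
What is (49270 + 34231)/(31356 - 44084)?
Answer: -83501/12728 ≈ -6.5604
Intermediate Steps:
(49270 + 34231)/(31356 - 44084) = 83501/(-12728) = 83501*(-1/12728) = -83501/12728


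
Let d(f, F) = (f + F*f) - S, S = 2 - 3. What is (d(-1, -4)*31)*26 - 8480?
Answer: -5256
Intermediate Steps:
S = -1
d(f, F) = 1 + f + F*f (d(f, F) = (f + F*f) - 1*(-1) = (f + F*f) + 1 = 1 + f + F*f)
(d(-1, -4)*31)*26 - 8480 = ((1 - 1 - 4*(-1))*31)*26 - 8480 = ((1 - 1 + 4)*31)*26 - 8480 = (4*31)*26 - 8480 = 124*26 - 8480 = 3224 - 8480 = -5256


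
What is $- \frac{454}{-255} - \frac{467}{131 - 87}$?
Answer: $- \frac{99109}{11220} \approx -8.8332$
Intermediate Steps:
$- \frac{454}{-255} - \frac{467}{131 - 87} = \left(-454\right) \left(- \frac{1}{255}\right) - \frac{467}{44} = \frac{454}{255} - \frac{467}{44} = - \frac{99109}{11220}$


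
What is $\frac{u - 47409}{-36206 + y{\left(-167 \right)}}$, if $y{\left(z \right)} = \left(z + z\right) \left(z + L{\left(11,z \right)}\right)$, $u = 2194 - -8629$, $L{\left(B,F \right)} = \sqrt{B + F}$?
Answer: $- \frac{29835883}{16686080} - \frac{3054931 i \sqrt{39}}{50058240} \approx -1.7881 - 0.38112 i$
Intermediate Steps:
$u = 10823$ ($u = 2194 + 8629 = 10823$)
$y{\left(z \right)} = 2 z \left(z + \sqrt{11 + z}\right)$ ($y{\left(z \right)} = \left(z + z\right) \left(z + \sqrt{11 + z}\right) = 2 z \left(z + \sqrt{11 + z}\right)$)
$\frac{u - 47409}{-36206 + y{\left(-167 \right)}} = \frac{10823 - 47409}{-36206 + 2 \left(-167\right) \left(-167 + \sqrt{11 - 167}\right)} = - \frac{36586}{-36206 + 2 \left(-167\right) \left(-167 + \sqrt{-156}\right)} = - \frac{36586}{-36206 + 2 \left(-167\right) \left(-167 + 2 i \sqrt{39}\right)} = - \frac{36586}{-36206 + \left(55778 - 668 i \sqrt{39}\right)} = - \frac{36586}{19572 - 668 i \sqrt{39}}$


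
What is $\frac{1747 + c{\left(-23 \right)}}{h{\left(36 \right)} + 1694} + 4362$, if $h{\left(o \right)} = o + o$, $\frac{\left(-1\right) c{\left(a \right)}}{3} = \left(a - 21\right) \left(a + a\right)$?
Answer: $\frac{7698967}{1766} \approx 4359.5$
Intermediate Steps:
$c{\left(a \right)} = - 6 a \left(-21 + a\right)$ ($c{\left(a \right)} = - 3 \left(a - 21\right) \left(a + a\right) = - 3 \left(-21 + a\right) 2 a = - 3 \cdot 2 a \left(-21 + a\right) = - 6 a \left(-21 + a\right)$)
$h{\left(o \right)} = 2 o$
$\frac{1747 + c{\left(-23 \right)}}{h{\left(36 \right)} + 1694} + 4362 = \frac{1747 + 6 \left(-23\right) \left(21 - -23\right)}{2 \cdot 36 + 1694} + 4362 = \frac{1747 + 6 \left(-23\right) \left(21 + 23\right)}{72 + 1694} + 4362 = \frac{1747 + 6 \left(-23\right) 44}{1766} + 4362 = \left(1747 - 6072\right) \frac{1}{1766} + 4362 = \left(-4325\right) \frac{1}{1766} + 4362 = - \frac{4325}{1766} + 4362 = \frac{7698967}{1766}$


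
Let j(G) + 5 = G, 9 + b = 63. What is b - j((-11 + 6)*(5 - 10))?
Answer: 34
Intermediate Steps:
b = 54 (b = -9 + 63 = 54)
j(G) = -5 + G
b - j((-11 + 6)*(5 - 10)) = 54 - (-5 + (-11 + 6)*(5 - 10)) = 54 - (-5 - 5*(-5)) = 54 - (-5 + 25) = 54 - 1*20 = 54 - 20 = 34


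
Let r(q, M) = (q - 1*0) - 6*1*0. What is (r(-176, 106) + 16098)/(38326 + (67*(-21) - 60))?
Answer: 15922/36859 ≈ 0.43197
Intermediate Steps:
r(q, M) = q (r(q, M) = (q + 0) - 6*0 = q - 1*0 = q + 0 = q)
(r(-176, 106) + 16098)/(38326 + (67*(-21) - 60)) = (-176 + 16098)/(38326 + (67*(-21) - 60)) = 15922/(38326 + (-1407 - 60)) = 15922/(38326 - 1467) = 15922/36859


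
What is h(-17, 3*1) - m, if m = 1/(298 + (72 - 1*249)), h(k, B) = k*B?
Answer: -6172/121 ≈ -51.008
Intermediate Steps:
h(k, B) = B*k
m = 1/121 (m = 1/(298 + (72 - 249)) = 1/(298 - 177) = 1/121 ≈ 0.0082645)
h(-17, 3*1) - m = (3*1)*(-17) - 1*1/121 = 3*(-17) - 1/121 = -51 - 1/121 = -6172/121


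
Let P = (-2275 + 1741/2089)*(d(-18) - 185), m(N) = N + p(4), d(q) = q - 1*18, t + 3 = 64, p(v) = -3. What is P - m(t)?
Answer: 1049791052/2089 ≈ 5.0253e+5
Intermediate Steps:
t = 61 (t = -3 + 64 = 61)
d(q) = -18 + q (d(q) = q - 18 = -18 + q)
m(N) = -3 + N (m(N) = N - 3 = -3 + N)
P = 1049912214/2089 (P = (-2275 + 1741/2089)*((-18 - 18) - 185) = (-2275 + 1741*(1/2089))*(-36 - 185) = (-2275 + 1741/2089)*(-221) = -4750734/2089*(-221) = 1049912214/2089 ≈ 5.0259e+5)
P - m(t) = 1049912214/2089 - (-3 + 61) = 1049912214/2089 - 1*58 = 1049912214/2089 - 58 = 1049791052/2089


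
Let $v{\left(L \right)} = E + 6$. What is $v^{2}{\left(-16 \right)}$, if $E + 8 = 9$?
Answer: $49$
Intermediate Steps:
$E = 1$ ($E = -8 + 9 = 1$)
$v{\left(L \right)} = 7$ ($v{\left(L \right)} = 1 + 6 = 7$)
$v^{2}{\left(-16 \right)} = 7^{2} = 49$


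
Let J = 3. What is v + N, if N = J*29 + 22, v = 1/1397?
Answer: 152274/1397 ≈ 109.00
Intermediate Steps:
v = 1/1397 ≈ 0.00071582
N = 109 (N = 3*29 + 22 = 87 + 22 = 109)
v + N = 1/1397 + 109 = 152274/1397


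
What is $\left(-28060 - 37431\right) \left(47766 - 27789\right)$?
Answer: $-1308313707$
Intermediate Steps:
$\left(-28060 - 37431\right) \left(47766 - 27789\right) = \left(-65491\right) 19977 = -1308313707$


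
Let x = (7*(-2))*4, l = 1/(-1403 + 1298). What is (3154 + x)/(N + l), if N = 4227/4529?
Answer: 105231315/31379 ≈ 3353.6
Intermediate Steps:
l = -1/105 (l = 1/(-105) = -1/105 ≈ -0.0095238)
x = -56 (x = -14*4 = -56)
N = 4227/4529 (N = 4227*(1/4529) = 4227/4529 ≈ 0.93332)
(3154 + x)/(N + l) = (3154 - 56)/(4227/4529 - 1/105) = 3098/(62758/67935) = 3098*(67935/62758) = 105231315/31379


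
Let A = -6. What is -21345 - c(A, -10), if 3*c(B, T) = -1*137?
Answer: -63898/3 ≈ -21299.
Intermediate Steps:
c(B, T) = -137/3 (c(B, T) = (-1*137)/3 = (⅓)*(-137) = -137/3)
-21345 - c(A, -10) = -21345 - 1*(-137/3) = -21345 + 137/3 = -63898/3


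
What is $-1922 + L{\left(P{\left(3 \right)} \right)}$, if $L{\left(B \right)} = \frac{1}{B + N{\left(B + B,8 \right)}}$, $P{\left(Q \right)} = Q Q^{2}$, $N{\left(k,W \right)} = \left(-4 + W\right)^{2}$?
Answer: $- \frac{82645}{43} \approx -1922.0$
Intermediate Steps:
$P{\left(Q \right)} = Q^{3}$
$L{\left(B \right)} = \frac{1}{16 + B}$ ($L{\left(B \right)} = \frac{1}{B + \left(-4 + 8\right)^{2}} = \frac{1}{B + 4^{2}} = \frac{1}{B + 16} = \frac{1}{16 + B}$)
$-1922 + L{\left(P{\left(3 \right)} \right)} = -1922 + \frac{1}{16 + 3^{3}} = -1922 + \frac{1}{16 + 27} = -1922 + \frac{1}{43} = - \frac{82645}{43}$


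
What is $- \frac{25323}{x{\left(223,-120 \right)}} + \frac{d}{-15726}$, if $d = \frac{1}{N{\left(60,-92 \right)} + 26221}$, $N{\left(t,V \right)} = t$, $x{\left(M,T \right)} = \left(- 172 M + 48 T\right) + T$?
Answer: $\frac{5232934696351}{9141258942708} \approx 0.57245$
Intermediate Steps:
$x{\left(M,T \right)} = - 172 M + 49 T$
$d = \frac{1}{26281}$ ($d = \frac{1}{60 + 26221} = \frac{1}{26281} \approx 3.805 \cdot 10^{-5}$)
$- \frac{25323}{x{\left(223,-120 \right)}} + \frac{d}{-15726} = - \frac{25323}{\left(-172\right) 223 + 49 \left(-120\right)} + \frac{1}{26281 \left(-15726\right)} = - \frac{25323}{-38356 - 5880} + \frac{1}{26281} \left(- \frac{1}{15726}\right) = - \frac{25323}{-44236} - \frac{1}{413295006} = \left(-25323\right) \left(- \frac{1}{44236}\right) - \frac{1}{413295006} = \frac{25323}{44236} - \frac{1}{413295006} = \frac{5232934696351}{9141258942708}$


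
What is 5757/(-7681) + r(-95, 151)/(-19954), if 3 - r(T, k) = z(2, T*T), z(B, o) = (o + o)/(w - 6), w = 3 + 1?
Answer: -92109623/76633337 ≈ -1.2020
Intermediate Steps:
w = 4
z(B, o) = -o (z(B, o) = (o + o)/(4 - 6) = (2*o)/(-2) = (2*o)*(-½) = -o)
r(T, k) = 3 + T² (r(T, k) = 3 - (-1)*T*T = 3 - (-1)*T² = 3 + T²)
5757/(-7681) + r(-95, 151)/(-19954) = 5757/(-7681) + (3 + (-95)²)/(-19954) = 5757*(-1/7681) + (3 + 9025)*(-1/19954) = -5757/7681 + 9028*(-1/19954) = -5757/7681 - 4514/9977 = -92109623/76633337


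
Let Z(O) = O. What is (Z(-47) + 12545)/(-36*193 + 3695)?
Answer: -12498/3253 ≈ -3.8420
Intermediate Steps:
(Z(-47) + 12545)/(-36*193 + 3695) = (-47 + 12545)/(-36*193 + 3695) = 12498/(-6948 + 3695) = 12498/(-3253) = 12498*(-1/3253) = -12498/3253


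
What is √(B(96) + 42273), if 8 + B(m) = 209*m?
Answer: √62329 ≈ 249.66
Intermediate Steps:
B(m) = -8 + 209*m
√(B(96) + 42273) = √((-8 + 209*96) + 42273) = √((-8 + 20064) + 42273) = √(20056 + 42273) = √62329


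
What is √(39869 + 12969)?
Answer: √52838 ≈ 229.87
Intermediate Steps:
√(39869 + 12969) = √52838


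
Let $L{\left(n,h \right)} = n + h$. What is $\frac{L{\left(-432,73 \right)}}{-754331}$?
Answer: $\frac{359}{754331} \approx 0.00047592$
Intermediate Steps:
$L{\left(n,h \right)} = h + n$
$\frac{L{\left(-432,73 \right)}}{-754331} = \frac{73 - 432}{-754331} = \left(-359\right) \left(- \frac{1}{754331}\right) = \frac{359}{754331}$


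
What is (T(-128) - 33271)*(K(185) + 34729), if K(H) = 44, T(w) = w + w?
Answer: -1165834371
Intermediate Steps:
T(w) = 2*w
(T(-128) - 33271)*(K(185) + 34729) = (2*(-128) - 33271)*(44 + 34729) = (-256 - 33271)*34773 = -33527*34773 = -1165834371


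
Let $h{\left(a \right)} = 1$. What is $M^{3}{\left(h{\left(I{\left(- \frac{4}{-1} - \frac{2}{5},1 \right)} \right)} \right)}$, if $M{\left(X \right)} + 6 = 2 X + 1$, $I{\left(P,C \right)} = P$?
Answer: $-27$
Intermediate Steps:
$M{\left(X \right)} = -5 + 2 X$ ($M{\left(X \right)} = -6 + \left(2 X + 1\right) = -6 + \left(1 + 2 X\right) = -5 + 2 X$)
$M^{3}{\left(h{\left(I{\left(- \frac{4}{-1} - \frac{2}{5},1 \right)} \right)} \right)} = \left(-5 + 2 \cdot 1\right)^{3} = \left(-5 + 2\right)^{3} = \left(-3\right)^{3} = -27$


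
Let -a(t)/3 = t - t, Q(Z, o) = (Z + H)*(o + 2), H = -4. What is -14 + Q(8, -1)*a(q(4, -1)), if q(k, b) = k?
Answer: -14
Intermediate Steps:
Q(Z, o) = (-4 + Z)*(2 + o) (Q(Z, o) = (Z - 4)*(o + 2) = (-4 + Z)*(2 + o))
a(t) = 0 (a(t) = -3*(t - t) = -3*0 = 0)
-14 + Q(8, -1)*a(q(4, -1)) = -14 + (-8 - 4*(-1) + 2*8 + 8*(-1))*0 = -14 + (-8 + 4 + 16 - 8)*0 = -14 + 4*0 = -14 + 0 = -14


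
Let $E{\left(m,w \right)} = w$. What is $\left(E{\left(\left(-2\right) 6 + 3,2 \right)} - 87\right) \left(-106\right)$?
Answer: $9010$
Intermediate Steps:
$\left(E{\left(\left(-2\right) 6 + 3,2 \right)} - 87\right) \left(-106\right) = \left(2 - 87\right) \left(-106\right) = \left(-85\right) \left(-106\right) = 9010$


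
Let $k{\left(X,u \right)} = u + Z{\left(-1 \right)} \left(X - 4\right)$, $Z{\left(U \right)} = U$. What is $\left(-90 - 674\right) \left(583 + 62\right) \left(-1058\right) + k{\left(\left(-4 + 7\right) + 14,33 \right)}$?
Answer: $521361260$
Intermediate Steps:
$k{\left(X,u \right)} = 4 + u - X$ ($k{\left(X,u \right)} = u - \left(X - 4\right) = u - \left(-4 + X\right) = 4 + u - X$)
$\left(-90 - 674\right) \left(583 + 62\right) \left(-1058\right) + k{\left(\left(-4 + 7\right) + 14,33 \right)} = \left(-90 - 674\right) \left(583 + 62\right) \left(-1058\right) + \left(4 + 33 - \left(\left(-4 + 7\right) + 14\right)\right) = \left(-764\right) 645 \left(-1058\right) + \left(4 + 33 - \left(3 + 14\right)\right) = \left(-492780\right) \left(-1058\right) + \left(4 + 33 - 17\right) = 521361240 + \left(4 + 33 - 17\right) = 521361240 + 20 = 521361260$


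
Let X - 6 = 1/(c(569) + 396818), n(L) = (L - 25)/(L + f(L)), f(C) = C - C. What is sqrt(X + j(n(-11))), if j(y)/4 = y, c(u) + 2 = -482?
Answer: sqrt(362856325330774)/4359674 ≈ 4.3693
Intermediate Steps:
f(C) = 0
n(L) = (-25 + L)/L (n(L) = (L - 25)/(L + 0) = (-25 + L)/L)
c(u) = -484 (c(u) = -2 - 482 = -484)
j(y) = 4*y
X = 2378005/396334 (X = 6 + 1/(-484 + 396818) = 6 + 1/396334 = 2378005/396334 ≈ 6.0000)
sqrt(X + j(n(-11))) = sqrt(2378005/396334 + 4*((-25 - 11)/(-11))) = sqrt(2378005/396334 + 4*(-1/11*(-36))) = sqrt(2378005/396334 + 4*(36/11)) = sqrt(2378005/396334 + 144/11) = sqrt(83230151/4359674) = sqrt(362856325330774)/4359674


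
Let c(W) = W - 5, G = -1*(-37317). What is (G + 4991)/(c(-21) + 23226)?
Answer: 10577/5800 ≈ 1.8236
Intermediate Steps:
G = 37317
c(W) = -5 + W
(G + 4991)/(c(-21) + 23226) = (37317 + 4991)/((-5 - 21) + 23226) = 42308/(-26 + 23226) = 42308/23200 = 42308*(1/23200) = 10577/5800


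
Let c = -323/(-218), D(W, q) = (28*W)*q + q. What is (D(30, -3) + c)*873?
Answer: -479880243/218 ≈ -2.2013e+6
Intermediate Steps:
D(W, q) = q + 28*W*q (D(W, q) = 28*W*q + q = q + 28*W*q)
c = 323/218 (c = -323*(-1/218) = 323/218 ≈ 1.4817)
(D(30, -3) + c)*873 = (-3*(1 + 28*30) + 323/218)*873 = (-3*(1 + 840) + 323/218)*873 = (-3*841 + 323/218)*873 = (-2523 + 323/218)*873 = -549691/218*873 = -479880243/218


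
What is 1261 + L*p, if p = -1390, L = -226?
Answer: 315401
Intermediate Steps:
1261 + L*p = 1261 - 226*(-1390) = 1261 + 314140 = 315401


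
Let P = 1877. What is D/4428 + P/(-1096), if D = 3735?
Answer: -117161/134808 ≈ -0.86909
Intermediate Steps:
D/4428 + P/(-1096) = 3735/4428 + 1877/(-1096) = 3735*(1/4428) + 1877*(-1/1096) = 415/492 - 1877/1096 = -117161/134808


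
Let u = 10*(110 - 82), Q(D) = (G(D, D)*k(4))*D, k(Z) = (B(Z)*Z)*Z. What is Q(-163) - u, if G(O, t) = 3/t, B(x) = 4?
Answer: -88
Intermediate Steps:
k(Z) = 4*Z² (k(Z) = (4*Z)*Z = 4*Z²)
Q(D) = 192 (Q(D) = ((3/D)*(4*4²))*D = ((3/D)*(4*16))*D = ((3/D)*64)*D = (192/D)*D = 192)
u = 280 (u = 10*28 = 280)
Q(-163) - u = 192 - 1*280 = 192 - 280 = -88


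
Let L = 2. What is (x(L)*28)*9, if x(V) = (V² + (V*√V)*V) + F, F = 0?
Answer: 1008 + 1008*√2 ≈ 2433.5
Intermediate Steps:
x(V) = V² + V^(5/2) (x(V) = (V² + (V*√V)*V) + 0 = (V² + V^(3/2)*V) + 0 = (V² + V^(5/2)) + 0 = V² + V^(5/2))
(x(L)*28)*9 = ((2² + 2^(5/2))*28)*9 = ((4 + 4*√2)*28)*9 = (112 + 112*√2)*9 = 1008 + 1008*√2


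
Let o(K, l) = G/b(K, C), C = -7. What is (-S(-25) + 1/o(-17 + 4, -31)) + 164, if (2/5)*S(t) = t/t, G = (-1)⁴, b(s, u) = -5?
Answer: 313/2 ≈ 156.50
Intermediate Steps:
G = 1
S(t) = 5/2 (S(t) = 5*(t/t)/2 = (5/2)*1 = 5/2)
o(K, l) = -⅕ (o(K, l) = 1/(-5) = 1*(-⅕) = -⅕)
(-S(-25) + 1/o(-17 + 4, -31)) + 164 = (-1*5/2 + 1/(-⅕)) + 164 = (-5/2 - 5) + 164 = -15/2 + 164 = 313/2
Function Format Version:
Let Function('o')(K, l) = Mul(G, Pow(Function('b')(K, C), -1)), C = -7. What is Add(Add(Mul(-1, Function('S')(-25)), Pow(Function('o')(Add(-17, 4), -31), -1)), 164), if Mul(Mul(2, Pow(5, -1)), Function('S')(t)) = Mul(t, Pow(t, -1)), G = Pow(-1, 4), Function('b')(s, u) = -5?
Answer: Rational(313, 2) ≈ 156.50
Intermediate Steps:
G = 1
Function('S')(t) = Rational(5, 2) (Function('S')(t) = Mul(Rational(5, 2), Mul(t, Pow(t, -1))) = Mul(Rational(5, 2), 1) = Rational(5, 2))
Function('o')(K, l) = Rational(-1, 5) (Function('o')(K, l) = Mul(1, Pow(-5, -1)) = Mul(1, Rational(-1, 5)) = Rational(-1, 5))
Add(Add(Mul(-1, Function('S')(-25)), Pow(Function('o')(Add(-17, 4), -31), -1)), 164) = Add(Add(Mul(-1, Rational(5, 2)), Pow(Rational(-1, 5), -1)), 164) = Add(Add(Rational(-5, 2), -5), 164) = Add(Rational(-15, 2), 164) = Rational(313, 2)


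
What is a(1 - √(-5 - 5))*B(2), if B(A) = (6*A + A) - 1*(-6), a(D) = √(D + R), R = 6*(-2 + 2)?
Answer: 20*√(1 - I*√10) ≈ 29.382 - 21.525*I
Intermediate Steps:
R = 0 (R = 6*0 = 0)
a(D) = √D (a(D) = √(D + 0) = √D)
B(A) = 6 + 7*A (B(A) = 7*A + 6 = 6 + 7*A)
a(1 - √(-5 - 5))*B(2) = √(1 - √(-5 - 5))*(6 + 7*2) = √(1 - √(-10))*(6 + 14) = √(1 - I*√10)*20 = 20*√(1 - I*√10)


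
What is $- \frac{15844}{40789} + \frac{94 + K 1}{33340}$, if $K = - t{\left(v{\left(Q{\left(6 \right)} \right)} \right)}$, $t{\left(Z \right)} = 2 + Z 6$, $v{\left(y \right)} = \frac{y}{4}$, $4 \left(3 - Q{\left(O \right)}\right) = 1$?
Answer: $- \frac{4197237013}{10879242080} \approx -0.3858$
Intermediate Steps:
$Q{\left(O \right)} = \frac{11}{4}$ ($Q{\left(O \right)} = 3 - \frac{1}{4} = \frac{11}{4}$)
$v{\left(y \right)} = \frac{y}{4}$ ($v{\left(y \right)} = y \frac{1}{4} = \frac{y}{4}$)
$t{\left(Z \right)} = 2 + 6 Z$
$K = - \frac{49}{8}$ ($K = - (2 + 6 \cdot \frac{1}{4} \cdot \frac{11}{4}) = - (2 + 6 \cdot \frac{11}{16}) = - (2 + \frac{33}{8}) = \left(-1\right) \frac{49}{8} = - \frac{49}{8} \approx -6.125$)
$- \frac{15844}{40789} + \frac{94 + K 1}{33340} = - \frac{15844}{40789} + \frac{94 - \frac{49}{8}}{33340} = \left(-15844\right) \frac{1}{40789} + \left(94 - \frac{49}{8}\right) \frac{1}{33340} = - \frac{15844}{40789} + \frac{703}{8} \cdot \frac{1}{33340} = - \frac{15844}{40789} + \frac{703}{266720} = - \frac{4197237013}{10879242080}$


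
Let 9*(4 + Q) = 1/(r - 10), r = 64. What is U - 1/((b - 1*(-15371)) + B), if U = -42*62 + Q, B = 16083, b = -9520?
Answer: -6950265086/2664981 ≈ -2608.0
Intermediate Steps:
Q = -1943/486 (Q = -4 + 1/(9*(64 - 10)) = -4 + (⅑)/54 = -4 + (⅑)*(1/54) = -4 + 1/486 = -1943/486 ≈ -3.9979)
U = -1267487/486 (U = -42*62 - 1943/486 = -2604 - 1943/486 = -1267487/486 ≈ -2608.0)
U - 1/((b - 1*(-15371)) + B) = -1267487/486 - 1/((-9520 - 1*(-15371)) + 16083) = -1267487/486 - 1/((-9520 + 15371) + 16083) = -1267487/486 - 1/(5851 + 16083) = -1267487/486 - 1/21934 = -6950265086/2664981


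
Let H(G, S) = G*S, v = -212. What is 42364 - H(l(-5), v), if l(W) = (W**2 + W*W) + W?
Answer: 51904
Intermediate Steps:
l(W) = W + 2*W**2 (l(W) = (W**2 + W**2) + W = 2*W**2 + W = W + 2*W**2)
42364 - H(l(-5), v) = 42364 - (-5*(1 + 2*(-5)))*(-212) = 42364 - (-5*(1 - 10))*(-212) = 42364 - (-5*(-9))*(-212) = 42364 - 45*(-212) = 42364 - 1*(-9540) = 42364 + 9540 = 51904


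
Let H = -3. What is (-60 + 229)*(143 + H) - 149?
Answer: 23511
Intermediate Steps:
(-60 + 229)*(143 + H) - 149 = (-60 + 229)*(143 - 3) - 149 = 169*140 - 149 = 23660 - 149 = 23511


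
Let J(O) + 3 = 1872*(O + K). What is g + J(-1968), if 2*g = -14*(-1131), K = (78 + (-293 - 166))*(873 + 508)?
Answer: -988649574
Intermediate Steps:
K = -526161 (K = (78 - 459)*1381 = -381*1381 = -526161)
g = 7917 (g = (-14*(-1131))/2 = (½)*15834 = 7917)
J(O) = -984973395 + 1872*O (J(O) = -3 + 1872*(O - 526161) = -3 + 1872*(-526161 + O) = -3 + (-984973392 + 1872*O) = -984973395 + 1872*O)
g + J(-1968) = 7917 + (-984973395 + 1872*(-1968)) = 7917 + (-984973395 - 3684096) = 7917 - 988657491 = -988649574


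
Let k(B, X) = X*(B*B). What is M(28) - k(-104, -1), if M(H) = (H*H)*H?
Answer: 32768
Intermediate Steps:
M(H) = H³ (M(H) = H²*H = H³)
k(B, X) = X*B²
M(28) - k(-104, -1) = 28³ - (-1)*(-104)² = 21952 - (-1)*10816 = 21952 - 1*(-10816) = 21952 + 10816 = 32768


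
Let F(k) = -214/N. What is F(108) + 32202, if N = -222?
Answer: 3574529/111 ≈ 32203.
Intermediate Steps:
F(k) = 107/111 (F(k) = -214/(-222) = -214*(-1/222) = 107/111)
F(108) + 32202 = 107/111 + 32202 = 3574529/111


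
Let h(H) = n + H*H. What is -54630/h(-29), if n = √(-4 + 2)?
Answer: -5104870/78587 + 6070*I*√2/78587 ≈ -64.958 + 0.10923*I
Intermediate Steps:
n = I*√2 (n = √(-2) = I*√2 ≈ 1.4142*I)
h(H) = H² + I*√2 (h(H) = I*√2 + H*H = I*√2 + H² = H² + I*√2)
-54630/h(-29) = -54630/((-29)² + I*√2) = -54630/(841 + I*√2)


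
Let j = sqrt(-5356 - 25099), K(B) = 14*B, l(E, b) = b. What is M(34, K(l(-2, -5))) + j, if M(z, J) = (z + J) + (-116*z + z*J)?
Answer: -6360 + I*sqrt(30455) ≈ -6360.0 + 174.51*I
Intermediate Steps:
M(z, J) = J - 115*z + J*z (M(z, J) = (J + z) + (-116*z + J*z) = J - 115*z + J*z)
j = I*sqrt(30455) (j = sqrt(-30455) = I*sqrt(30455) ≈ 174.51*I)
M(34, K(l(-2, -5))) + j = (14*(-5) - 115*34 + (14*(-5))*34) + I*sqrt(30455) = (-70 - 3910 - 70*34) + I*sqrt(30455) = (-70 - 3910 - 2380) + I*sqrt(30455) = -6360 + I*sqrt(30455)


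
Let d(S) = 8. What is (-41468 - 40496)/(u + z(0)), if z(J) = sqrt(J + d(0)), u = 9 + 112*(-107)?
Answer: 981518900/143400617 + 163928*sqrt(2)/143400617 ≈ 6.8462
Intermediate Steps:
u = -11975 (u = 9 - 11984 = -11975)
z(J) = sqrt(8 + J) (z(J) = sqrt(J + 8) = sqrt(8 + J))
(-41468 - 40496)/(u + z(0)) = (-41468 - 40496)/(-11975 + sqrt(8 + 0)) = -81964/(-11975 + sqrt(8)) = -81964/(-11975 + 2*sqrt(2))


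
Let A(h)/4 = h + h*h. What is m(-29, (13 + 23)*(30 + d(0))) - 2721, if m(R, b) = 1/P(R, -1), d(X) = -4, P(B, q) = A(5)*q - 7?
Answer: -345568/127 ≈ -2721.0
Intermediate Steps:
A(h) = 4*h + 4*h**2 (A(h) = 4*(h + h*h) = 4*(h + h**2) = 4*h + 4*h**2)
P(B, q) = -7 + 120*q (P(B, q) = (4*5*(1 + 5))*q - 7 = (4*5*6)*q - 7 = 120*q - 7 = -7 + 120*q)
m(R, b) = -1/127 (m(R, b) = 1/(-7 + 120*(-1)) = 1/(-7 - 120) = 1/(-127) = -1/127)
m(-29, (13 + 23)*(30 + d(0))) - 2721 = -1/127 - 2721 = -345568/127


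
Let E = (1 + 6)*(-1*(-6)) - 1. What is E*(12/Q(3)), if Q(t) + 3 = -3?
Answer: -82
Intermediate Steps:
Q(t) = -6 (Q(t) = -3 - 3 = -6)
E = 41 (E = 7*6 - 1 = 42 - 1 = 41)
E*(12/Q(3)) = 41*(12/(-6)) = 41*(12*(-⅙)) = 41*(-2) = -82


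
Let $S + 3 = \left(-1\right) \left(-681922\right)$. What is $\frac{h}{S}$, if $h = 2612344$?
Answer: $\frac{373192}{97417} \approx 3.8309$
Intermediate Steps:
$S = 681919$ ($S = -3 - -681922 = -3 + 681922 = 681919$)
$\frac{h}{S} = \frac{2612344}{681919} = 2612344 \cdot \frac{1}{681919} = \frac{373192}{97417}$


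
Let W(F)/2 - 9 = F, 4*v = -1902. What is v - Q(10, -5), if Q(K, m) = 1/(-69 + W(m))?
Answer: -58009/122 ≈ -475.48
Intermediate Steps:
v = -951/2 (v = (1/4)*(-1902) = -951/2 ≈ -475.50)
W(F) = 18 + 2*F
Q(K, m) = 1/(-51 + 2*m) (Q(K, m) = 1/(-69 + (18 + 2*m)) = 1/(-51 + 2*m))
v - Q(10, -5) = -951/2 - 1/(-51 + 2*(-5)) = -951/2 - 1/(-51 - 10) = -951/2 - 1/(-61) = -951/2 - 1*(-1/61) = -951/2 + 1/61 = -58009/122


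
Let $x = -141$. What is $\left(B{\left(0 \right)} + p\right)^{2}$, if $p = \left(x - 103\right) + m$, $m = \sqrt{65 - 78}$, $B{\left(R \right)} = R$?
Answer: $\left(244 - i \sqrt{13}\right)^{2} \approx 59523.0 - 1759.5 i$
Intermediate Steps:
$m = i \sqrt{13}$ ($m = \sqrt{-13} = i \sqrt{13} \approx 3.6056 i$)
$p = -244 + i \sqrt{13}$ ($p = \left(-141 - 103\right) + i \sqrt{13} = -244 + i \sqrt{13} \approx -244.0 + 3.6056 i$)
$\left(B{\left(0 \right)} + p\right)^{2} = \left(0 - \left(244 - i \sqrt{13}\right)\right)^{2} = \left(-244 + i \sqrt{13}\right)^{2}$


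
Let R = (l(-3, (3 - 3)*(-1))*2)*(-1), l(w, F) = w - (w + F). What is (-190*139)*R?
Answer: 0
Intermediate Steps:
l(w, F) = -F (l(w, F) = w - (F + w) = w + (-F - w) = -F)
R = 0 (R = (-(3 - 3)*(-1)*2)*(-1) = (-0*(-1)*2)*(-1) = (-1*0*2)*(-1) = (0*2)*(-1) = 0*(-1) = 0)
(-190*139)*R = -190*139*0 = -26410*0 = 0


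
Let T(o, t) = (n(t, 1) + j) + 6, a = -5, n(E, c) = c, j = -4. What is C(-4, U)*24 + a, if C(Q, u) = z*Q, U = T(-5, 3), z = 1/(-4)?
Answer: 19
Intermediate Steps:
z = -1/4 ≈ -0.25000
T(o, t) = 3 (T(o, t) = (1 - 4) + 6 = -3 + 6 = 3)
U = 3
C(Q, u) = -Q/4
C(-4, U)*24 + a = -1/4*(-4)*24 - 5 = 1*24 - 5 = 24 - 5 = 19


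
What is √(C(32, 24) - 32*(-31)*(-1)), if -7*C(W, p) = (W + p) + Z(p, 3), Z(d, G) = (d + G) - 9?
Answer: 11*I*√406/7 ≈ 31.663*I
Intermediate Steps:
Z(d, G) = -9 + G + d (Z(d, G) = (G + d) - 9 = -9 + G + d)
C(W, p) = 6/7 - 2*p/7 - W/7 (C(W, p) = -((W + p) + (-9 + 3 + p))/7 = -((W + p) + (-6 + p))/7 = -(-6 + W + 2*p)/7 = 6/7 - 2*p/7 - W/7)
√(C(32, 24) - 32*(-31)*(-1)) = √((6/7 - 2/7*24 - ⅐*32) - 32*(-31)*(-1)) = √((6/7 - 48/7 - 32/7) + 992*(-1)) = √(-74/7 - 992) = √(-7018/7) = 11*I*√406/7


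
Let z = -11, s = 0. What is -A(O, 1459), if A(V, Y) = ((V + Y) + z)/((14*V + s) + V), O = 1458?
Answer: -1453/10935 ≈ -0.13288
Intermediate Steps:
A(V, Y) = (-11 + V + Y)/(15*V) (A(V, Y) = ((V + Y) - 11)/((14*V + 0) + V) = (-11 + V + Y)/(14*V + V) = (-11 + V + Y)/((15*V)) = (-11 + V + Y)*(1/(15*V)) = (-11 + V + Y)/(15*V))
-A(O, 1459) = -(-11 + 1458 + 1459)/(15*1458) = -2906/(15*1458) = -1*1453/10935 = -1453/10935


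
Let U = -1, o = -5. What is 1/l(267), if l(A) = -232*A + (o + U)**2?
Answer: -1/61908 ≈ -1.6153e-5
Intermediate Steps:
l(A) = 36 - 232*A (l(A) = -232*A + (-5 - 1)**2 = -232*A + (-6)**2 = -232*A + 36 = 36 - 232*A)
1/l(267) = 1/(36 - 232*267) = 1/(36 - 61944) = 1/(-61908) = -1/61908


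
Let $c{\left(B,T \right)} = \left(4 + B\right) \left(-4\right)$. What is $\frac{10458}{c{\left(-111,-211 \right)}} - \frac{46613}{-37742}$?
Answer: $\frac{51832025}{2019197} \approx 25.67$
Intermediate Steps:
$c{\left(B,T \right)} = -16 - 4 B$
$\frac{10458}{c{\left(-111,-211 \right)}} - \frac{46613}{-37742} = \frac{10458}{-16 - -444} - \frac{46613}{-37742} = \frac{10458}{-16 + 444} - - \frac{46613}{37742} = \frac{10458}{428} + \frac{46613}{37742} = 10458 \cdot \frac{1}{428} + \frac{46613}{37742} = \frac{5229}{214} + \frac{46613}{37742} = \frac{51832025}{2019197}$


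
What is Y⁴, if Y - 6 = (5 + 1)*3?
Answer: 331776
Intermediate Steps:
Y = 24 (Y = 6 + (5 + 1)*3 = 6 + 6*3 = 6 + 18 = 24)
Y⁴ = 24⁴ = 331776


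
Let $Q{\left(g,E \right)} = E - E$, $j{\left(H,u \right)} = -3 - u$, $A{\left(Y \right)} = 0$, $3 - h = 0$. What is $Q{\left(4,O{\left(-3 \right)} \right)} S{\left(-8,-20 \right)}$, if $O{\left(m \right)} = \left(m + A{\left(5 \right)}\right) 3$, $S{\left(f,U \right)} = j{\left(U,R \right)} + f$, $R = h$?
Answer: $0$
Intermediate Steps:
$h = 3$ ($h = 3 - 0 = 3 + 0 = 3$)
$R = 3$
$S{\left(f,U \right)} = -6 + f$ ($S{\left(f,U \right)} = \left(-3 - 3\right) + f = -6 + f$)
$O{\left(m \right)} = 3 m$ ($O{\left(m \right)} = \left(m + 0\right) 3 = m 3 = 3 m$)
$Q{\left(g,E \right)} = 0$
$Q{\left(4,O{\left(-3 \right)} \right)} S{\left(-8,-20 \right)} = 0 \left(-6 - 8\right) = 0 \left(-14\right) = 0$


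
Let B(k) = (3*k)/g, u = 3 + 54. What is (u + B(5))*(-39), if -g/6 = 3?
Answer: -4381/2 ≈ -2190.5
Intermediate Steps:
g = -18 (g = -6*3 = -18)
u = 57
B(k) = -k/6 (B(k) = (3*k)/(-18) = (3*k)*(-1/18) = -k/6)
(u + B(5))*(-39) = (57 - ⅙*5)*(-39) = (57 - ⅚)*(-39) = (337/6)*(-39) = -4381/2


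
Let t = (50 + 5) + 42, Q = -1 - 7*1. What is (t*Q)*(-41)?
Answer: 31816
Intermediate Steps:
Q = -8 (Q = -1 - 7 = -8)
t = 97 (t = 55 + 42 = 97)
(t*Q)*(-41) = (97*(-8))*(-41) = -776*(-41) = 31816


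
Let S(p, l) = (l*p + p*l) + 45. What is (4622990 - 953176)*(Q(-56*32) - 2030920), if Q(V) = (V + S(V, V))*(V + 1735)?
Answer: -1350548202918718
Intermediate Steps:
S(p, l) = 45 + 2*l*p (S(p, l) = (l*p + l*p) + 45 = 2*l*p + 45 = 45 + 2*l*p)
Q(V) = (1735 + V)*(45 + V + 2*V²) (Q(V) = (V + (45 + 2*V*V))*(V + 1735) = (V + (45 + 2*V²))*(1735 + V) = (45 + V + 2*V²)*(1735 + V) = (1735 + V)*(45 + V + 2*V²))
(4622990 - 953176)*(Q(-56*32) - 2030920) = (4622990 - 953176)*((78075 + 2*(-56*32)³ + 1780*(-56*32) + 3471*(-56*32)²) - 2030920) = 3669814*((78075 + 2*(-1792)³ + 1780*(-1792) + 3471*(-1792)²) - 2030920) = 3669814*((78075 + 2*(-5754585088) - 3189760 + 3471*3211264) - 2030920) = 3669814*((78075 - 11509170176 - 3189760 + 11146297344) - 2030920) = 3669814*(-365984517 - 2030920) = 3669814*(-368015437) = -1350548202918718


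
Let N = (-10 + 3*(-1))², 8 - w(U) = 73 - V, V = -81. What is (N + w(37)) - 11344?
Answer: -11321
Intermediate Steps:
w(U) = -146 (w(U) = 8 - (73 - 1*(-81)) = 8 - (73 + 81) = 8 - 1*154 = 8 - 154 = -146)
N = 169 (N = (-10 - 3)² = (-13)² = 169)
(N + w(37)) - 11344 = (169 - 146) - 11344 = 23 - 11344 = -11321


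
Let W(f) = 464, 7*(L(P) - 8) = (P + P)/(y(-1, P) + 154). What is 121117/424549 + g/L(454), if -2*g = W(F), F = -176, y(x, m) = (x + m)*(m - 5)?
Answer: -34740277336497/1209939601609 ≈ -28.712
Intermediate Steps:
y(x, m) = (-5 + m)*(m + x) (y(x, m) = (m + x)*(-5 + m) = (-5 + m)*(m + x))
L(P) = 8 + 2*P/(7*(159 + P² - 6*P)) (L(P) = 8 + ((P + P)/((P² - 5*P - 5*(-1) + P*(-1)) + 154))/7 = 8 + ((2*P)/((P² - 5*P + 5 - P) + 154))/7 = 8 + ((2*P)/((5 + P² - 6*P) + 154))/7 = 8 + ((2*P)/(159 + P² - 6*P))/7 = 8 + (2*P/(159 + P² - 6*P))/7 = 8 + 2*P/(7*(159 + P² - 6*P)))
g = -232 (g = -½*464 = -232)
121117/424549 + g/L(454) = 121117/424549 - 232*7*(159 + 454² - 6*454)/(2*(4452 - 167*454 + 28*454²)) = 121117*(1/424549) - 232*7*(159 + 206116 - 2724)/(2*(4452 - 75818 + 28*206116)) = 121117/424549 - 232*1424857/(2*(4452 - 75818 + 5771248)) = 121117/424549 - 232/((2/7)*(1/203551)*5699882) = 121117/424549 - 232/11399764/1424857 = 121117/424549 - 232*1424857/11399764 = 121117/424549 - 82641706/2849941 = -34740277336497/1209939601609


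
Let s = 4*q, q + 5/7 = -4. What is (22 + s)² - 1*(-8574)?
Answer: 420610/49 ≈ 8583.9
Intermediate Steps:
q = -33/7 (q = -5/7 - 4 = -33/7 ≈ -4.7143)
s = -132/7 (s = 4*(-33/7) = -132/7 ≈ -18.857)
(22 + s)² - 1*(-8574) = (22 - 132/7)² - 1*(-8574) = (22/7)² + 8574 = 484/49 + 8574 = 420610/49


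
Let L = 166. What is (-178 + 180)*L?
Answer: 332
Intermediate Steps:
(-178 + 180)*L = (-178 + 180)*166 = 2*166 = 332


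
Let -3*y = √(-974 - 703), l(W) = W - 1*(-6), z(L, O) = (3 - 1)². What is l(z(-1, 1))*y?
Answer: -10*I*√1677/3 ≈ -136.5*I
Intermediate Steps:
z(L, O) = 4 (z(L, O) = 2² = 4)
l(W) = 6 + W (l(W) = W + 6 = 6 + W)
y = -I*√1677/3 (y = -√(-974 - 703)/3 = -I*√1677/3 ≈ -13.65*I)
l(z(-1, 1))*y = (6 + 4)*(-I*√1677/3) = 10*(-I*√1677/3) = -10*I*√1677/3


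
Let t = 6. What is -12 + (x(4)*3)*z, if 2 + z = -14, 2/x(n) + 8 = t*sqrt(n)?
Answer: -36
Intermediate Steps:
x(n) = 2/(-8 + 6*sqrt(n))
z = -16 (z = -2 - 14 = -16)
-12 + (x(4)*3)*z = -12 + (3/(-4 + 3*sqrt(4)))*(-16) = -12 + (3/(-4 + 3*2))*(-16) = -12 + (3/(-4 + 6))*(-16) = -12 + (3/2)*(-16) = -12 - 24 = -36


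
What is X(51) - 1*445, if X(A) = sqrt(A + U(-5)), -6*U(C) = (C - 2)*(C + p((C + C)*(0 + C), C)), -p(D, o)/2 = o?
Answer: -445 + sqrt(2046)/6 ≈ -437.46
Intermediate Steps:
p(D, o) = -2*o
U(C) = C*(-2 + C)/6 (U(C) = -(C - 2)*(C - 2*C)/6 = -(-2 + C)*(-C)/6 = -(-1)*C*(-2 + C)/6 = C*(-2 + C)/6)
X(A) = sqrt(35/6 + A) (X(A) = sqrt(A + (1/6)*(-5)*(-2 - 5)) = sqrt(A + (1/6)*(-5)*(-7)) = sqrt(A + 35/6) = sqrt(35/6 + A))
X(51) - 1*445 = sqrt(210 + 36*51)/6 - 1*445 = sqrt(210 + 1836)/6 - 445 = sqrt(2046)/6 - 445 = -445 + sqrt(2046)/6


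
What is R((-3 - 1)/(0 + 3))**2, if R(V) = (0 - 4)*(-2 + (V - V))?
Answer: 64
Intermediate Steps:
R(V) = 8 (R(V) = -4*(-2 + 0) = -4*(-2) = 8)
R((-3 - 1)/(0 + 3))**2 = 8**2 = 64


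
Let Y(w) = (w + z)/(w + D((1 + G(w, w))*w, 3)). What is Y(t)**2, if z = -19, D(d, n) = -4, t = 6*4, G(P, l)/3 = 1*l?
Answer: 1/16 ≈ 0.062500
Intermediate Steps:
G(P, l) = 3*l (G(P, l) = 3*(1*l) = 3*l)
t = 24
Y(w) = (-19 + w)/(-4 + w) (Y(w) = (w - 19)/(w - 4) = (-19 + w)/(-4 + w))
Y(t)**2 = ((-19 + 24)/(-4 + 24))**2 = (5/20)**2 = ((1/20)*5)**2 = (1/4)**2 = 1/16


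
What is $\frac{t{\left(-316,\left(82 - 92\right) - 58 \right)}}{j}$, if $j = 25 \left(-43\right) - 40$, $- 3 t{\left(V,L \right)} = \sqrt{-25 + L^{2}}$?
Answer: $\frac{\sqrt{511}}{1115} \approx 0.020274$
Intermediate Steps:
$t{\left(V,L \right)} = - \frac{\sqrt{-25 + L^{2}}}{3}$
$j = -1115$ ($j = -1075 - 40 = -1115$)
$\frac{t{\left(-316,\left(82 - 92\right) - 58 \right)}}{j} = \frac{\left(- \frac{1}{3}\right) \sqrt{-25 + \left(\left(82 - 92\right) - 58\right)^{2}}}{-1115} = - \frac{\sqrt{-25 + \left(-10 - 58\right)^{2}}}{3} \left(- \frac{1}{1115}\right) = - \frac{\sqrt{-25 + \left(-68\right)^{2}}}{3} \left(- \frac{1}{1115}\right) = - \frac{\sqrt{-25 + 4624}}{3} \left(- \frac{1}{1115}\right) = - \frac{\sqrt{4599}}{3} \left(- \frac{1}{1115}\right) = - \frac{3 \sqrt{511}}{3} \left(- \frac{1}{1115}\right) = - \sqrt{511} \left(- \frac{1}{1115}\right) = \frac{\sqrt{511}}{1115}$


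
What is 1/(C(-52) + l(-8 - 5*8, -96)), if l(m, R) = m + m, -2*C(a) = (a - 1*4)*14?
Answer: 1/296 ≈ 0.0033784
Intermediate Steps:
C(a) = 28 - 7*a (C(a) = -(a - 1*4)*14/2 = -(a - 4)*14/2 = -(-4 + a)*14/2 = -(-56 + 14*a)/2 = 28 - 7*a)
l(m, R) = 2*m
1/(C(-52) + l(-8 - 5*8, -96)) = 1/((28 - 7*(-52)) + 2*(-8 - 5*8)) = 1/((28 + 364) + 2*(-8 - 40)) = 1/(392 + 2*(-48)) = 1/(392 - 96) = 1/296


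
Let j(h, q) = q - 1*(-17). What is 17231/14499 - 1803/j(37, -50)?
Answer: 8903440/159489 ≈ 55.825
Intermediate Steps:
j(h, q) = 17 + q (j(h, q) = q + 17 = 17 + q)
17231/14499 - 1803/j(37, -50) = 17231/14499 - 1803/(17 - 50) = 17231*(1/14499) - 1803/(-33) = 17231/14499 - 1803*(-1/33) = 17231/14499 + 601/11 = 8903440/159489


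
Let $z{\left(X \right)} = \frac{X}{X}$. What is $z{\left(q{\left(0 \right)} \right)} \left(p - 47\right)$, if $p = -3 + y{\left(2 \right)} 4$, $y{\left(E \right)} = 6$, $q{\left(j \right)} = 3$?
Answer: $-26$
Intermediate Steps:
$p = 21$ ($p = -3 + 6 \cdot 4 = -3 + 24 = 21$)
$z{\left(X \right)} = 1$
$z{\left(q{\left(0 \right)} \right)} \left(p - 47\right) = 1 \left(21 - 47\right) = 1 \left(-26\right) = -26$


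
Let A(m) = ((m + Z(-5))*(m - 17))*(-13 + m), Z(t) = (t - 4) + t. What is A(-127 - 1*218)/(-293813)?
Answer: 46524964/293813 ≈ 158.35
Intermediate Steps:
Z(t) = -4 + 2*t (Z(t) = (-4 + t) + t = -4 + 2*t)
A(m) = (-17 + m)*(-14 + m)*(-13 + m) (A(m) = ((m + (-4 + 2*(-5)))*(m - 17))*(-13 + m) = ((m + (-4 - 10))*(-17 + m))*(-13 + m) = ((m - 14)*(-17 + m))*(-13 + m) = ((-14 + m)*(-17 + m))*(-13 + m) = ((-17 + m)*(-14 + m))*(-13 + m) = (-17 + m)*(-14 + m)*(-13 + m))
A(-127 - 1*218)/(-293813) = (-3094 + (-127 - 1*218)³ - 44*(-127 - 1*218)² + 641*(-127 - 1*218))/(-293813) = (-3094 + (-127 - 218)³ - 44*(-127 - 218)² + 641*(-127 - 218))*(-1/293813) = (-3094 + (-345)³ - 44*(-345)² + 641*(-345))*(-1/293813) = (-3094 - 41063625 - 44*119025 - 221145)*(-1/293813) = (-3094 - 41063625 - 5237100 - 221145)*(-1/293813) = -46524964*(-1/293813) = 46524964/293813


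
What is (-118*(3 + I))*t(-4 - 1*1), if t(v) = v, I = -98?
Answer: -56050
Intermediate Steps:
(-118*(3 + I))*t(-4 - 1*1) = (-118*(3 - 98))*(-4 - 1*1) = (-118*(-95))*(-4 - 1) = 11210*(-5) = -56050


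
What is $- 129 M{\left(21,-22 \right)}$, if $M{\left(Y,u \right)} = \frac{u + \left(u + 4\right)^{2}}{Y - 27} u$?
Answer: $-142846$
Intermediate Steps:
$M{\left(Y,u \right)} = \frac{u \left(u + \left(4 + u\right)^{2}\right)}{-27 + Y}$ ($M{\left(Y,u \right)} = \frac{u + \left(4 + u\right)^{2}}{-27 + Y} u = \frac{u \left(u + \left(4 + u\right)^{2}\right)}{-27 + Y}$)
$- 129 M{\left(21,-22 \right)} = - 129 \left(- \frac{22 \left(-22 + \left(4 - 22\right)^{2}\right)}{-27 + 21}\right) = - 129 \left(- \frac{22 \left(-22 + \left(-18\right)^{2}\right)}{-6}\right) = - 129 \left(\left(-22\right) \left(- \frac{1}{6}\right) \left(-22 + 324\right)\right) = - 129 \left(\left(-22\right) \left(- \frac{1}{6}\right) 302\right) = \left(-129\right) \frac{3322}{3} = -142846$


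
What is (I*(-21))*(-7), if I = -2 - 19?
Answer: -3087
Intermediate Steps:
I = -21
(I*(-21))*(-7) = -21*(-21)*(-7) = 441*(-7) = -3087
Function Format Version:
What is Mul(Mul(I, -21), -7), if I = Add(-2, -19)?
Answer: -3087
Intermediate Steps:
I = -21
Mul(Mul(I, -21), -7) = Mul(Mul(-21, -21), -7) = Mul(441, -7) = -3087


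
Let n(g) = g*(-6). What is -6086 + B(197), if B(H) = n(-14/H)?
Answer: -1198858/197 ≈ -6085.6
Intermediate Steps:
n(g) = -6*g
B(H) = 84/H (B(H) = -(-84)/H = 84/H)
-6086 + B(197) = -6086 + 84/197 = -1198858/197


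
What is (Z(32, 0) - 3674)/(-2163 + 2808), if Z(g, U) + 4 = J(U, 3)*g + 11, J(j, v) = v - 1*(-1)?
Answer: -3539/645 ≈ -5.4868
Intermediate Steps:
J(j, v) = 1 + v (J(j, v) = v + 1 = 1 + v)
Z(g, U) = 7 + 4*g (Z(g, U) = -4 + ((1 + 3)*g + 11) = -4 + (4*g + 11) = -4 + (11 + 4*g) = 7 + 4*g)
(Z(32, 0) - 3674)/(-2163 + 2808) = ((7 + 4*32) - 3674)/(-2163 + 2808) = ((7 + 128) - 3674)/645 = (135 - 3674)*(1/645) = -3539*1/645 = -3539/645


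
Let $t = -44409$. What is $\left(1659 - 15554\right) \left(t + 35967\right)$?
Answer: $117301590$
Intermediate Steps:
$\left(1659 - 15554\right) \left(t + 35967\right) = \left(1659 - 15554\right) \left(-44409 + 35967\right) = \left(-13895\right) \left(-8442\right) = 117301590$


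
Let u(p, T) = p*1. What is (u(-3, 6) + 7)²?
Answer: 16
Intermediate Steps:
u(p, T) = p
(u(-3, 6) + 7)² = (-3 + 7)² = 4² = 16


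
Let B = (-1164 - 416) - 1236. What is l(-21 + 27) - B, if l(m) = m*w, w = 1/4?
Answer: 5635/2 ≈ 2817.5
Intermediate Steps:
w = 1/4 ≈ 0.25000
l(m) = m/4 (l(m) = m*(1/4) = m/4)
B = -2816 (B = -1580 - 1236 = -2816)
l(-21 + 27) - B = (-21 + 27)/4 - 1*(-2816) = (1/4)*6 + 2816 = 3/2 + 2816 = 5635/2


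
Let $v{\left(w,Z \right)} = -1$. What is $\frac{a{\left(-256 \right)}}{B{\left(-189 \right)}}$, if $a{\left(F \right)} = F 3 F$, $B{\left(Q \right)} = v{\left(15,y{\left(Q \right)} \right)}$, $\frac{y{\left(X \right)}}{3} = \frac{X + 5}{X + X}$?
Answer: $-196608$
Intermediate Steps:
$y{\left(X \right)} = \frac{3 \left(5 + X\right)}{2 X}$ ($y{\left(X \right)} = 3 \frac{X + 5}{X + X} = 3 \frac{5 + X}{2 X} = \frac{3 \left(5 + X\right)}{2 X}$)
$B{\left(Q \right)} = -1$
$a{\left(F \right)} = 3 F^{2}$ ($a{\left(F \right)} = 3 F F = 3 F^{2}$)
$\frac{a{\left(-256 \right)}}{B{\left(-189 \right)}} = \frac{3 \left(-256\right)^{2}}{-1} = 3 \cdot 65536 \left(-1\right) = 196608 \left(-1\right) = -196608$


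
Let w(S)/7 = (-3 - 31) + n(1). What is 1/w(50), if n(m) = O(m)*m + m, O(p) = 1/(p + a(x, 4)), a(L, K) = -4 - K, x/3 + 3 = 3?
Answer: -1/232 ≈ -0.0043103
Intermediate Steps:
x = 0 (x = -9 + 3*3 = -9 + 9 = 0)
O(p) = 1/(-8 + p) (O(p) = 1/(p + (-4 - 1*4)) = 1/(p + (-4 - 4)) = 1/(p - 8) = 1/(-8 + p))
n(m) = m + m/(-8 + m) (n(m) = m/(-8 + m) + m = m + m/(-8 + m))
w(S) = -232 (w(S) = 7*((-3 - 31) + 1*(-7 + 1)/(-8 + 1)) = 7*(-34 + 1*(-6)/(-7)) = 7*(-34 + 1*(-⅐)*(-6)) = 7*(-34 + 6/7) = 7*(-232/7) = -232)
1/w(50) = 1/(-232) = -1/232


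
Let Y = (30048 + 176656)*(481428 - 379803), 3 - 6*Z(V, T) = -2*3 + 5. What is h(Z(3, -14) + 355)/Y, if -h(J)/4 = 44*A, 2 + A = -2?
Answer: 44/1312893375 ≈ 3.3514e-8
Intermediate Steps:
A = -4 (A = -2 - 2 = -4)
Z(V, T) = ⅔ (Z(V, T) = ½ - (-2*3 + 5)/6 = ½ - (-6 + 5)/6 = ½ - ⅙*(-1) = ½ + ⅙ = ⅔)
h(J) = 704 (h(J) = -176*(-4) = -4*(-176) = 704)
Y = 21006294000 (Y = 206704*101625 = 21006294000)
h(Z(3, -14) + 355)/Y = 704/21006294000 = 704*(1/21006294000) = 44/1312893375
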